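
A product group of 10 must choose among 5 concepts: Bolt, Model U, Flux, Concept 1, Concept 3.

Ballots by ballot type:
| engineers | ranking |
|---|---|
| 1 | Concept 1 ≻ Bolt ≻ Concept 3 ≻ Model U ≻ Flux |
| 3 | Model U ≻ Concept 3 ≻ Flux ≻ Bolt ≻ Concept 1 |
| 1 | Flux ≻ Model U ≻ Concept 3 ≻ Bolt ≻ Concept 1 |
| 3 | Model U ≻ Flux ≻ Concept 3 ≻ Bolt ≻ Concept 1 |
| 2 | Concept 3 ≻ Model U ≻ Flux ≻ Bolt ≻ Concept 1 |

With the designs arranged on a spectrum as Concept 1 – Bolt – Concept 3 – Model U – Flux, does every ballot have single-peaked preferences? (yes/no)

yes

Axis positions: Concept 1=1, Bolt=2, Concept 3=3, Model U=4, Flux=5.
Ballot type 1 (peak Concept 1 at position 1): ranking walks positions 1-2-3-4-5, expanding outward from the peak — single-peaked.
Ballot type 2 (peak Model U at position 4): ranking walks positions 4-3-5-2-1, expanding outward from the peak — single-peaked.
Ballot type 3 (peak Flux at position 5): ranking walks positions 5-4-3-2-1, expanding outward from the peak — single-peaked.
Ballot type 4 (peak Model U at position 4): ranking walks positions 4-5-3-2-1, expanding outward from the peak — single-peaked.
Ballot type 5 (peak Concept 3 at position 3): ranking walks positions 3-4-5-2-1, expanding outward from the peak — single-peaked.
Every ranking is single-peaked on this axis.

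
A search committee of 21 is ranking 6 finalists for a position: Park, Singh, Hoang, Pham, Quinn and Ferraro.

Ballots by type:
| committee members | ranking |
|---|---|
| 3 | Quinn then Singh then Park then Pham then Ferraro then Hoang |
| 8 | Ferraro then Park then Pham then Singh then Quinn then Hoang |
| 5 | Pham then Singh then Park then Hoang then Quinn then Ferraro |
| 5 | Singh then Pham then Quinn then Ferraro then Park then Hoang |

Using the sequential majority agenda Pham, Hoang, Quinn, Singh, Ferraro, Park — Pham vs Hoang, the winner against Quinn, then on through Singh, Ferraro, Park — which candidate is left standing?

Round 1: Pham vs Hoang — 21–0, Pham advances.
Round 2: Pham vs Quinn — 18–3, Pham advances.
Round 3: Pham vs Singh — 13–8, Pham advances.
Round 4: Pham vs Ferraro — 13–8, Pham advances.
Round 5: Pham vs Park — 10–11, Park advances.
The agenda winner is Park.

Park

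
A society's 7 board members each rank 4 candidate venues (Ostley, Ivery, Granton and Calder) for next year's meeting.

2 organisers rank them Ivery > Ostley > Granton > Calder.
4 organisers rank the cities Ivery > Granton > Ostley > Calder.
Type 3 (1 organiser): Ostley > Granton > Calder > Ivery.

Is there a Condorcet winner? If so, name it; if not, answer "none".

Ivery

Pairwise majorities:
Ostley vs Ivery: Ostley preferred on 1 ballot; Ivery wins 6–1.
Ostley vs Granton: Ostley is ranked higher on 2+1 = 3 ballots, Granton on 4. Granton wins 4–3.
Ostley vs Calder: Ostley wins 7–0.
Ivery vs Granton: Ivery is ranked higher on 2+4 = 6 ballots, Granton on 1. Ivery wins 6–1.
Ivery vs Calder: Ivery, 6–1.
Granton vs Calder: 2+4+1 = 7 for Granton, 0 for Calder — Granton by 7–0.
Ivery beats each of Ostley, Granton, Calder — Ivery is the Condorcet winner.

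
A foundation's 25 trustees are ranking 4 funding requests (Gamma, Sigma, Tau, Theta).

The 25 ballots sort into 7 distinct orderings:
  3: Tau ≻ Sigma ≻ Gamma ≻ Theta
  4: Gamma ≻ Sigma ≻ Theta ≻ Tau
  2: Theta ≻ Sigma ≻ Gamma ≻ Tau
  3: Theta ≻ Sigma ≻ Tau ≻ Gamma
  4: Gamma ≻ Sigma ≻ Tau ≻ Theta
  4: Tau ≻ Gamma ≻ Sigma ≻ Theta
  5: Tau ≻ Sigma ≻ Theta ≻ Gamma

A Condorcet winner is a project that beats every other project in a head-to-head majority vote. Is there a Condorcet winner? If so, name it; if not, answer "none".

Sigma

Pairwise majorities:
Gamma–Sigma: Sigma 13–12.
Gamma vs Tau: Tau wins 15–10.
Gamma vs Theta: Gamma, 15–10.
Sigma vs Tau: Sigma, 13–12.
Sigma–Theta: Sigma 20–5.
Tau–Theta: Tau 16–9.
Sigma defeats every rival head-to-head and is the Condorcet winner.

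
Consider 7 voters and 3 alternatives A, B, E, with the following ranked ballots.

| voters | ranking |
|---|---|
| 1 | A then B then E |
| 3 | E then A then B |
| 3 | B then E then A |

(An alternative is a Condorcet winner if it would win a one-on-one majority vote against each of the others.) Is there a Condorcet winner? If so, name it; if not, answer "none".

none

Check each pair by majority over 7 ballots:
A vs B: 1+3 = 4 for A, 3 for B — A by 4–3.
A vs E: A is ranked higher on 1 ballot, E on 6. E wins 6–1.
B vs E: B is ranked higher on 1+3 = 4 ballots, E on 3. B wins 4–3.
No alternative is unbeaten: A loses to E; B loses to A; E loses to B. In particular A → B → E → A is a majority cycle — no Condorcet winner exists.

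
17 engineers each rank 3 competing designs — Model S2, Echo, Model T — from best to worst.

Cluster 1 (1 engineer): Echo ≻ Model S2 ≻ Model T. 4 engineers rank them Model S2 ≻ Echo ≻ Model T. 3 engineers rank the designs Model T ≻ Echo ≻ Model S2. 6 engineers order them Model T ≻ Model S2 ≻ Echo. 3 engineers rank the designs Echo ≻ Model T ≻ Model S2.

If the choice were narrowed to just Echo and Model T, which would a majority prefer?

Ballots ranking Echo above Model T: 1 + 4 + 3 = 8.
Ballots ranking Model T above Echo: 17 − 8 = 9.
Model T wins the head-to-head 9–8.

Model T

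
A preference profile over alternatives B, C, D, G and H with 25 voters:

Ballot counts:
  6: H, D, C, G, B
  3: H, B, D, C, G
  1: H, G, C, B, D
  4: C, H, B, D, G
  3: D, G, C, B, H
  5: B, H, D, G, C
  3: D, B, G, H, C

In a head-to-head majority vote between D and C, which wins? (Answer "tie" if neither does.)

Ballots ranking D above C: 6 + 3 + 3 + 5 + 3 = 20.
Ballots ranking C above D: 25 − 20 = 5.
D wins the head-to-head 20–5.

D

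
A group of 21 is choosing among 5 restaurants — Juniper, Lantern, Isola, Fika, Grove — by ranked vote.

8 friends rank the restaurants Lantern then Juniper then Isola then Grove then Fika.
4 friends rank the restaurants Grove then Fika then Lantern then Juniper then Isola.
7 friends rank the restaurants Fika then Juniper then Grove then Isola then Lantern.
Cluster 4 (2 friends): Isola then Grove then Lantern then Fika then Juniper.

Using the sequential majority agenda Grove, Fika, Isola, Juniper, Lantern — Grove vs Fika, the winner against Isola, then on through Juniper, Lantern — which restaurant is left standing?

Round 1: Grove vs Fika — 14–7, Grove advances.
Round 2: Grove vs Isola — 11–10, Grove advances.
Round 3: Grove vs Juniper — 6–15, Juniper advances.
Round 4: Juniper vs Lantern — 7–14, Lantern advances.
Lantern survives the agenda.

Lantern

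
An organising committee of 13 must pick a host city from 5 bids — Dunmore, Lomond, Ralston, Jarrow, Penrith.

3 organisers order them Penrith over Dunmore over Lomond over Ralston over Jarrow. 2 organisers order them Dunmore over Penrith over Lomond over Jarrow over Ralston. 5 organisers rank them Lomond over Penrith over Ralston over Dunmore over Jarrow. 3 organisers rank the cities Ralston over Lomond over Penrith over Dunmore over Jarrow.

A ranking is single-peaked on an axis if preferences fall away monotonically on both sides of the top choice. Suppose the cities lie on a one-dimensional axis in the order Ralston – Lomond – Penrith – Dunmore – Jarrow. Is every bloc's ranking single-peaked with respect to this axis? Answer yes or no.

yes

Axis positions: Ralston=1, Lomond=2, Penrith=3, Dunmore=4, Jarrow=5.
Bloc 1 (peak Penrith at position 3): ranking walks positions 3-4-2-1-5, expanding outward from the peak — single-peaked.
Bloc 2 (peak Dunmore at position 4): ranking walks positions 4-3-2-5-1, expanding outward from the peak — single-peaked.
Bloc 3 (peak Lomond at position 2): ranking walks positions 2-3-1-4-5, expanding outward from the peak — single-peaked.
Bloc 4 (peak Ralston at position 1): ranking walks positions 1-2-3-4-5, expanding outward from the peak — single-peaked.
Every ranking is single-peaked on this axis.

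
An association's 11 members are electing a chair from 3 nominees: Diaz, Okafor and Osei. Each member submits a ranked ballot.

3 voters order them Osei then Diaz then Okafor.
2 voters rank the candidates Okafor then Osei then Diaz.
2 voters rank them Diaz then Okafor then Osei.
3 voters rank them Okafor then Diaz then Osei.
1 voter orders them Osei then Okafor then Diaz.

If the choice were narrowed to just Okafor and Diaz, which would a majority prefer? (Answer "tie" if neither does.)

Ballots ranking Okafor above Diaz: 2 + 3 + 1 = 6.
Ballots ranking Diaz above Okafor: 11 − 6 = 5.
Okafor wins the head-to-head 6–5.

Okafor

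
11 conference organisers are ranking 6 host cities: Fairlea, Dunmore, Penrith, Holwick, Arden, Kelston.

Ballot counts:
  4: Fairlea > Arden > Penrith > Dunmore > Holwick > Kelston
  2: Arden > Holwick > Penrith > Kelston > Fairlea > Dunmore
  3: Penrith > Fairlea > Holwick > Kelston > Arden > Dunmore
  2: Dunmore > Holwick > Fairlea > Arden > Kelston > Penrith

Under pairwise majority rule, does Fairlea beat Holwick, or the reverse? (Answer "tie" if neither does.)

Fairlea

Ballots ranking Fairlea above Holwick: 4 + 3 = 7.
Ballots ranking Holwick above Fairlea: 11 − 7 = 4.
Fairlea wins the head-to-head 7–4.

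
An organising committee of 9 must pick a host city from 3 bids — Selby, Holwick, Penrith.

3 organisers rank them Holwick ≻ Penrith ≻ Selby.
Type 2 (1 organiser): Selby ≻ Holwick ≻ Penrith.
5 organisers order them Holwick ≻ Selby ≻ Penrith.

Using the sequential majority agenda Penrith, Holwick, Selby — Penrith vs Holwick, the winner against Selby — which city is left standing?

Round 1: Penrith vs Holwick — 0–9, Holwick advances.
Round 2: Holwick vs Selby — 8–1, Holwick advances.
Holwick survives the agenda.

Holwick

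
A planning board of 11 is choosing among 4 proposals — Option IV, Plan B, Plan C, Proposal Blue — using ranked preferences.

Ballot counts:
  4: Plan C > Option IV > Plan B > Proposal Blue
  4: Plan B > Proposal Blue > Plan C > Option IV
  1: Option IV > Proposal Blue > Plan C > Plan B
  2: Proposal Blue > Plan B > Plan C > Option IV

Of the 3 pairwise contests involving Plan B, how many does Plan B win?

Plan B against each rival (11 council members):
Plan B vs Option IV: Plan B, 6–5.
Plan B vs Plan C: 6 to 5, Plan B.
Plan B vs Proposal Blue: 8 to 3, Plan B.
Plan B beats Option IV, Plan C, Proposal Blue — 3 pairwise wins.

3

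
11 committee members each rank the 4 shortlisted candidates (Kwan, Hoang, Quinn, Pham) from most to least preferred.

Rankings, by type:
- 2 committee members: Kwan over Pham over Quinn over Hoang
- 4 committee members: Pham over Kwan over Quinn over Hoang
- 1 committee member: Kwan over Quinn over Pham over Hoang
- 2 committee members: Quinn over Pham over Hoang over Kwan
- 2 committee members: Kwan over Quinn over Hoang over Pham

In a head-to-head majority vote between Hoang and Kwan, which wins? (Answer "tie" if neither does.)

Kwan

Ballots ranking Hoang above Kwan: 2.
Ballots ranking Kwan above Hoang: 11 − 2 = 9.
Kwan wins the head-to-head 9–2.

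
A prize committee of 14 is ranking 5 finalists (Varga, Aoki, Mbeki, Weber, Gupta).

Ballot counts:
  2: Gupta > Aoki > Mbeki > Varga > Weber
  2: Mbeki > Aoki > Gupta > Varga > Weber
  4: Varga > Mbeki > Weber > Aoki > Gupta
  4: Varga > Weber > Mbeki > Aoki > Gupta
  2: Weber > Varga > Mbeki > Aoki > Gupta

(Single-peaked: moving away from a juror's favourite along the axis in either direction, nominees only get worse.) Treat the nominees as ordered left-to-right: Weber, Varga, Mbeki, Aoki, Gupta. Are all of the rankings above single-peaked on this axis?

yes

Axis positions: Weber=1, Varga=2, Mbeki=3, Aoki=4, Gupta=5.
Ballot type 1 (peak Gupta at position 5): ranking walks positions 5-4-3-2-1, expanding outward from the peak — single-peaked.
Ballot type 2 (peak Mbeki at position 3): ranking walks positions 3-4-5-2-1, expanding outward from the peak — single-peaked.
Ballot type 3 (peak Varga at position 2): ranking walks positions 2-3-1-4-5, expanding outward from the peak — single-peaked.
Ballot type 4 (peak Varga at position 2): ranking walks positions 2-1-3-4-5, expanding outward from the peak — single-peaked.
Ballot type 5 (peak Weber at position 1): ranking walks positions 1-2-3-4-5, expanding outward from the peak — single-peaked.
Every ranking is single-peaked on this axis.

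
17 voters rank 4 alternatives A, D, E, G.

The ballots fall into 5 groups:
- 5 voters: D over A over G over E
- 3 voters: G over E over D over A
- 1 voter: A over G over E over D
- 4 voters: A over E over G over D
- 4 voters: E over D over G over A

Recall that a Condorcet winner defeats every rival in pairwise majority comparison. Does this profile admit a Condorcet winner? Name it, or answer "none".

Check each pair by majority over 17 ballots:
A vs D: 5 to 12, D.
A vs E: A, 10–7.
A–G: A 10–7.
D vs E: D preferred on 5 ballots; E wins 12–5.
D vs G: D, 9–8.
E–G: G 9–8.
Each alternative drops at least one matchup (A loses to D; D loses to E; E loses to A; G loses to A); the cycle A > E > D > A rules out a Condorcet winner.

none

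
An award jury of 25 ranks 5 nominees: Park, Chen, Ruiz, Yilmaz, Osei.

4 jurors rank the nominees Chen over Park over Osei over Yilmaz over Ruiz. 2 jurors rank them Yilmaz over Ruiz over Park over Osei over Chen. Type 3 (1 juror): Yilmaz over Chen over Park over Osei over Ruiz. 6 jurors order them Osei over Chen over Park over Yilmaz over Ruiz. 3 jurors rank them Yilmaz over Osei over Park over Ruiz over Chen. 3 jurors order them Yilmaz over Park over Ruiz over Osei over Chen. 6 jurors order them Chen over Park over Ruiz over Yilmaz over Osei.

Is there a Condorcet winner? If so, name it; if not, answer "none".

none

Pairwise majorities:
Park–Chen: Chen 17–8.
Park vs Ruiz: Park, 23–2.
Park vs Yilmaz: 16 to 9, Park.
Park vs Osei: Park, 16–9.
Chen vs Ruiz: Chen is ranked higher on 4+1+6+6 = 17 ballots, Ruiz on 8. Chen wins 17–8.
Chen vs Yilmaz: Chen wins 16–9.
Chen vs Osei: 4+1+6 = 11 for Chen, 14 for Osei — Osei by 14–11.
Ruiz vs Yilmaz: Ruiz preferred on 6 ballots; Yilmaz wins 19–6.
Ruiz vs Osei: Osei, 14–11.
Yilmaz vs Osei: Yilmaz is ranked higher on 2+1+3+3+6 = 15 ballots, Osei on 10. Yilmaz wins 15–10.
No nominee is unbeaten: Park loses to Chen; Chen loses to Osei; Ruiz loses to Park; Yilmaz loses to Park; Osei loses to Park. In particular Park > Osei > Chen > Park is a majority cycle — no Condorcet winner exists.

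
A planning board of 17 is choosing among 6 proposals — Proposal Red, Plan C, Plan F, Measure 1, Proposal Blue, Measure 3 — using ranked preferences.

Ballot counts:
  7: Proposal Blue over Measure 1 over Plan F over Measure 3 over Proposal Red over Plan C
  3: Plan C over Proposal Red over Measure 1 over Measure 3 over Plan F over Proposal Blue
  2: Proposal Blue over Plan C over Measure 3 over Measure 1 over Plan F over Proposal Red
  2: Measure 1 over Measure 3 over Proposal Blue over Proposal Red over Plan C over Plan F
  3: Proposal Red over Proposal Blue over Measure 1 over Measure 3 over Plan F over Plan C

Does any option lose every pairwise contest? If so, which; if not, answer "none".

Head-to-head results (17 council members):
Proposal Red vs Plan C: Proposal Red wins 12–5.
Proposal Red vs Plan F: Plan F wins 9–8.
Proposal Red vs Measure 1: Proposal Red preferred on 3+3 = 6 ballots; Measure 1 wins 11–6.
Proposal Red–Proposal Blue: Proposal Blue 11–6.
Proposal Red vs Measure 3: Measure 3, 11–6.
Plan C vs Plan F: Plan C preferred on 3+2+2 = 7 ballots; Plan F wins 10–7.
Plan C vs Measure 1: 3+2 = 5 for Plan C, 12 for Measure 1 — Measure 1 by 12–5.
Plan C vs Proposal Blue: Plan C preferred on 3 ballots; Proposal Blue wins 14–3.
Plan C–Measure 3: Measure 3 12–5.
Plan F vs Measure 1: 0 to 17, Measure 1.
Plan F vs Proposal Blue: Proposal Blue, 14–3.
Plan F vs Measure 3: Plan F preferred on 7 ballots; Measure 3 wins 10–7.
Measure 1 vs Proposal Blue: Proposal Blue wins 12–5.
Measure 1 vs Measure 3: Measure 1, 15–2.
Proposal Blue vs Measure 3: 7+2+3 = 12 for Proposal Blue, 5 for Measure 3 — Proposal Blue by 12–5.
Plan C loses to every other option — it is the Condorcet loser.

Plan C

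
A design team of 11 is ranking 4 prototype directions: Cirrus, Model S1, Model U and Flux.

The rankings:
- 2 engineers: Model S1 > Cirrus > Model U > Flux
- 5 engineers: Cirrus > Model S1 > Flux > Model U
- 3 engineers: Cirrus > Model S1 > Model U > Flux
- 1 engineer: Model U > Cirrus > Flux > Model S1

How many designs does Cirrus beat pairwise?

Cirrus against each rival (11 engineers):
Cirrus vs Model S1: 5+3+1 = 9 for Cirrus, 2 for Model S1 — Cirrus by 9–2.
Cirrus vs Model U: 10 to 1, Cirrus.
Cirrus vs Flux: Cirrus wins 11–0.
Cirrus beats Model S1, Model U, Flux — 3 pairwise wins.

3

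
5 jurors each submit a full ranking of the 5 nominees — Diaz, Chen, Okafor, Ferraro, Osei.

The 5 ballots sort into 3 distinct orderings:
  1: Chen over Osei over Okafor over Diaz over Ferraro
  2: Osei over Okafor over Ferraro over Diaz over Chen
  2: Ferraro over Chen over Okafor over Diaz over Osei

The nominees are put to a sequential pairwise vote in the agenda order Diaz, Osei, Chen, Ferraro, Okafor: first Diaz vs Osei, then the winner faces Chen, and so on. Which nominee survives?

Round 1: Diaz vs Osei — 2–3, Osei advances.
Round 2: Osei vs Chen — 2–3, Chen advances.
Round 3: Chen vs Ferraro — 1–4, Ferraro advances.
Round 4: Ferraro vs Okafor — 2–3, Okafor advances.
The agenda winner is Okafor.

Okafor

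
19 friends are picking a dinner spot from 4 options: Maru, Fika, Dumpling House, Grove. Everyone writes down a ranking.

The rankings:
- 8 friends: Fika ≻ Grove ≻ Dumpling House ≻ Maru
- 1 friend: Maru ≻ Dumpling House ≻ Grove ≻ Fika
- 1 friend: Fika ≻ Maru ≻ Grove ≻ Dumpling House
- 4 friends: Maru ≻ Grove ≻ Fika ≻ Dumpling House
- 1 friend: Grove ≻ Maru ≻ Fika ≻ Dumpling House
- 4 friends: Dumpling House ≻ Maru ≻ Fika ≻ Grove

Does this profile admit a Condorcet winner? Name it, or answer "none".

none

Head-to-head results (19 friends):
Maru vs Fika: Maru preferred on 1+4+1+4 = 10 ballots; Maru wins 10–9.
Maru vs Dumpling House: Maru preferred on 1+1+4+1 = 7 ballots; Dumpling House wins 12–7.
Maru vs Grove: 10 to 9, Maru.
Fika vs Dumpling House: Fika preferred on 8+1+4+1 = 14 ballots; Fika wins 14–5.
Fika vs Grove: 8+1+4 = 13 for Fika, 6 for Grove — Fika by 13–6.
Dumpling House vs Grove: 1+4 = 5 for Dumpling House, 14 for Grove — Grove by 14–5.
Each restaurant drops at least one matchup (Maru loses to Dumpling House; Fika loses to Maru; Dumpling House loses to Fika; Grove loses to Maru); the cycle Maru beats Fika beats Dumpling House beats Maru rules out a Condorcet winner.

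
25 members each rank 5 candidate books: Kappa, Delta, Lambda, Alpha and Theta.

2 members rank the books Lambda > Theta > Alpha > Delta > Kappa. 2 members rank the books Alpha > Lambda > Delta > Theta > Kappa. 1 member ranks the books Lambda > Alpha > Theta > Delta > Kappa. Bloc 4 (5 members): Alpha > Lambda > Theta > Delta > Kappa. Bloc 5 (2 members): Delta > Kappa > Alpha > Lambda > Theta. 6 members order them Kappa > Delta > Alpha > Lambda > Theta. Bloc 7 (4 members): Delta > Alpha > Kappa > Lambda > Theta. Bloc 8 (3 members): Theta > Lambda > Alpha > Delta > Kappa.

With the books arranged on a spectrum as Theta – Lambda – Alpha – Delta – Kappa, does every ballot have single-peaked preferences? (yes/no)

yes

Axis positions: Theta=1, Lambda=2, Alpha=3, Delta=4, Kappa=5.
Bloc 1 (peak Lambda at position 2): ranking walks positions 2-1-3-4-5, expanding outward from the peak — single-peaked.
Bloc 2 (peak Alpha at position 3): ranking walks positions 3-2-4-1-5, expanding outward from the peak — single-peaked.
Bloc 3 (peak Lambda at position 2): ranking walks positions 2-3-1-4-5, expanding outward from the peak — single-peaked.
Bloc 4 (peak Alpha at position 3): ranking walks positions 3-2-1-4-5, expanding outward from the peak — single-peaked.
Bloc 5 (peak Delta at position 4): ranking walks positions 4-5-3-2-1, expanding outward from the peak — single-peaked.
Bloc 6 (peak Kappa at position 5): ranking walks positions 5-4-3-2-1, expanding outward from the peak — single-peaked.
Bloc 7 (peak Delta at position 4): ranking walks positions 4-3-5-2-1, expanding outward from the peak — single-peaked.
Bloc 8 (peak Theta at position 1): ranking walks positions 1-2-3-4-5, expanding outward from the peak — single-peaked.
Every ranking is single-peaked on this axis.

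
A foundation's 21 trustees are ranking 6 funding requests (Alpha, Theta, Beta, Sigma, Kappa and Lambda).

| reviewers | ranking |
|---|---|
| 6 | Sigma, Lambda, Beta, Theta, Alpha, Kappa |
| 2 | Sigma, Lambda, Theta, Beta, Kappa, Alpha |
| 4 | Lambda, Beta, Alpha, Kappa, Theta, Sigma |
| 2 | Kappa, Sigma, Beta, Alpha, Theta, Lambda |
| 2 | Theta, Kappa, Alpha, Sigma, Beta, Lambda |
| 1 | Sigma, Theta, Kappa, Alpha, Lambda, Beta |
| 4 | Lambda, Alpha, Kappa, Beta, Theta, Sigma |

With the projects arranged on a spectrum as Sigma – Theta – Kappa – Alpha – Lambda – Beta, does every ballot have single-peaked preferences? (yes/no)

Axis positions: Sigma=1, Theta=2, Kappa=3, Alpha=4, Lambda=5, Beta=6.
Faction 1: ranking walks positions 1-5-6-2-4-3; Lambda is ranked above Theta even though Theta lies between Lambda and the peak Sigma on the axis — preferences dip and rise again. Not single-peaked.
Faction 2: ranking walks positions 1-5-2-6-3-4; Lambda is ranked above Theta even though Theta lies between Lambda and the peak Sigma on the axis — preferences dip and rise again. Not single-peaked.
Faction 3 (peak Lambda at position 5): ranking walks positions 5-6-4-3-2-1, expanding outward from the peak — single-peaked.
Faction 4: ranking walks positions 3-1-6-4-2-5; Sigma is ranked above Theta even though Theta lies between Sigma and the peak Kappa on the axis — preferences dip and rise again. Not single-peaked.
Faction 5: ranking walks positions 2-3-4-1-6-5; Beta is ranked above Lambda even though Lambda lies between Beta and the peak Theta on the axis — preferences dip and rise again. Not single-peaked.
Faction 6 (peak Sigma at position 1): ranking walks positions 1-2-3-4-5-6, expanding outward from the peak — single-peaked.
Faction 7 (peak Lambda at position 5): ranking walks positions 5-4-3-6-2-1, expanding outward from the peak — single-peaked.
Faction 1 violates single-peakedness, so the profile is not single-peaked on this axis.

no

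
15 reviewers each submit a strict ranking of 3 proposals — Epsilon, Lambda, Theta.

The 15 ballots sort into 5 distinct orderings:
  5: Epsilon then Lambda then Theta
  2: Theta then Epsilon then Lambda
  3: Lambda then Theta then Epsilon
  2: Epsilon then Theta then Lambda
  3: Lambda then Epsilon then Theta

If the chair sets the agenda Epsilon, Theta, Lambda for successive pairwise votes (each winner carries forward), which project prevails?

Epsilon

Round 1: Epsilon vs Theta — 10–5, Epsilon advances.
Round 2: Epsilon vs Lambda — 9–6, Epsilon advances.
Epsilon survives the agenda.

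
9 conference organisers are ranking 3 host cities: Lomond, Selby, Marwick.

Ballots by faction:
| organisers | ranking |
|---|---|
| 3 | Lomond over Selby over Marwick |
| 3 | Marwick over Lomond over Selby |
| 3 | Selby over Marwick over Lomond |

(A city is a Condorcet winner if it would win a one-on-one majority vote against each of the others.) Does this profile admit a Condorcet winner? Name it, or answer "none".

Pairwise majorities:
Lomond vs Selby: Lomond wins 6–3.
Lomond–Marwick: Marwick 6–3.
Selby vs Marwick: Selby is ranked higher on 3+3 = 6 ballots, Marwick on 3. Selby wins 6–3.
No city is unbeaten: Lomond loses to Marwick; Selby loses to Lomond; Marwick loses to Selby. In particular Lomond beats Selby beats Marwick beats Lomond is a majority cycle — no Condorcet winner exists.

none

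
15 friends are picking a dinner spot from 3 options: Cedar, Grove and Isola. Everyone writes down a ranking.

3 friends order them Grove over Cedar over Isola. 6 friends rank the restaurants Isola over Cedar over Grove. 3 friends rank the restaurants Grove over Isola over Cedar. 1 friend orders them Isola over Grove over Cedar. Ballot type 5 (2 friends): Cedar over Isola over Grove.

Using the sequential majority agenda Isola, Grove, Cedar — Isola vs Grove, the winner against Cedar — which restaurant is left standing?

Isola

Round 1: Isola vs Grove — 9–6, Isola advances.
Round 2: Isola vs Cedar — 10–5, Isola advances.
Isola survives the agenda.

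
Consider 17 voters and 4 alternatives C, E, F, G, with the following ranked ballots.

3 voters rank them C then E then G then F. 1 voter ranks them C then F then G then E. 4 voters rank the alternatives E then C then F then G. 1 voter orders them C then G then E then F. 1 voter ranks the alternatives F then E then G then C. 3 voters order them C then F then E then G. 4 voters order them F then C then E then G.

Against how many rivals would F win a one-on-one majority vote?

F against each rival (17 voters):
F vs C: 5 to 12, C.
F vs E: F is ranked higher on 1+1+3+4 = 9 ballots, E on 8. F wins 9–8.
F vs G: 1+4+1+3+4 = 13 for F, 4 for G — F by 13–4.
F beats E, G; loses to C — 2 pairwise wins.

2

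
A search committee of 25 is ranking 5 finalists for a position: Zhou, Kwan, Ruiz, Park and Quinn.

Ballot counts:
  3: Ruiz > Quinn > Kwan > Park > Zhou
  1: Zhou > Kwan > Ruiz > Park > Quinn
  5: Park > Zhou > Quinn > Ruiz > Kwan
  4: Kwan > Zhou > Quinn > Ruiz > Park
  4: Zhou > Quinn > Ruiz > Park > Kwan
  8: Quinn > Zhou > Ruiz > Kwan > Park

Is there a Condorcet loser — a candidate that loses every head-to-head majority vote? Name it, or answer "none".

Park

Pairwise majorities:
Zhou vs Kwan: Zhou, 18–7.
Zhou vs Ruiz: Zhou, 22–3.
Zhou vs Park: Zhou wins 17–8.
Zhou vs Quinn: Zhou wins 14–11.
Kwan vs Ruiz: 1+4 = 5 for Kwan, 20 for Ruiz — Ruiz by 20–5.
Kwan vs Park: Kwan wins 16–9.
Kwan–Quinn: Quinn 20–5.
Ruiz vs Park: 20 to 5, Ruiz.
Ruiz vs Quinn: Ruiz is ranked higher on 3+1 = 4 ballots, Quinn on 21. Quinn wins 21–4.
Park vs Quinn: Quinn wins 19–6.
Park is beaten in every head-to-head and is the Condorcet loser.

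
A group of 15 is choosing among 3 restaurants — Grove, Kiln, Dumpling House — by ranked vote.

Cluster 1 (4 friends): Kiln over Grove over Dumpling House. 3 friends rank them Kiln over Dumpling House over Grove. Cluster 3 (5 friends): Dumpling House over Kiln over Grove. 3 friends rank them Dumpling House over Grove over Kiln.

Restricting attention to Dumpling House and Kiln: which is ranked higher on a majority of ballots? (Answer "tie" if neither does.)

Ballots ranking Dumpling House above Kiln: 5 + 3 = 8.
Ballots ranking Kiln above Dumpling House: 15 − 8 = 7.
Dumpling House wins the head-to-head 8–7.

Dumpling House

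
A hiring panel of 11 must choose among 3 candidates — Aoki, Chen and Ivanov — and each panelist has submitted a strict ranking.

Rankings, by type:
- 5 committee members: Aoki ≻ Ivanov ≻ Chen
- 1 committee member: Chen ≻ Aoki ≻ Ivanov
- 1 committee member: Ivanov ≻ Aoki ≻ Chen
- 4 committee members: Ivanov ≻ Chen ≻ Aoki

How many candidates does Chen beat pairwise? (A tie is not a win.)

Chen against each rival (11 committee members):
Chen vs Aoki: Chen is ranked higher on 1+4 = 5 ballots, Aoki on 6. Aoki wins 6–5.
Chen–Ivanov: Ivanov 10–1.
Chen beats no one; loses to Aoki, Ivanov — 0 pairwise wins.

0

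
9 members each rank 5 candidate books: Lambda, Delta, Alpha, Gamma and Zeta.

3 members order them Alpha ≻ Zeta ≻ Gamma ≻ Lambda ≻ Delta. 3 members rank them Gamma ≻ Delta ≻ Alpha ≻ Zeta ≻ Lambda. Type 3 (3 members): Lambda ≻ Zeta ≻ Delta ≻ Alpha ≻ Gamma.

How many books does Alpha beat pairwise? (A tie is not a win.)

3

Alpha against each rival (9 members):
Alpha vs Lambda: 6 to 3, Alpha.
Alpha–Delta: Delta 6–3.
Alpha vs Gamma: Alpha preferred on 3+3 = 6 ballots; Alpha wins 6–3.
Alpha vs Zeta: 3+3 = 6 for Alpha, 3 for Zeta — Alpha by 6–3.
Alpha beats Lambda, Gamma, Zeta; loses to Delta — 3 pairwise wins.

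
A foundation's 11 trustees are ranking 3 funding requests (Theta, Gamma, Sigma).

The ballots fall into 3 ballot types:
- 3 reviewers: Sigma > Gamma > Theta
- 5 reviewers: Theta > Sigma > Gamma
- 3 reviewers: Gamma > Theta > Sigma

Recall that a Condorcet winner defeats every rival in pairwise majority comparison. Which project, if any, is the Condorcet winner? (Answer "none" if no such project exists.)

Head-to-head results (11 reviewers):
Theta vs Gamma: Theta preferred on 5 ballots; Gamma wins 6–5.
Theta vs Sigma: Theta is ranked higher on 5+3 = 8 ballots, Sigma on 3. Theta wins 8–3.
Gamma vs Sigma: Gamma preferred on 3 ballots; Sigma wins 8–3.
Each project drops at least one matchup (Theta loses to Gamma; Gamma loses to Sigma; Sigma loses to Theta); the cycle Theta → Sigma → Gamma → Theta rules out a Condorcet winner.

none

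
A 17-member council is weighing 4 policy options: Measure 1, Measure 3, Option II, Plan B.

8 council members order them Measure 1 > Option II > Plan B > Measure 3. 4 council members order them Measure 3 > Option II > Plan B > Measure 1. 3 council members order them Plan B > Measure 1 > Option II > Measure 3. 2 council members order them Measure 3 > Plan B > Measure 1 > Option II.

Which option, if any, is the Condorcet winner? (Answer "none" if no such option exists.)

Check each pair by majority over 17 ballots:
Measure 1–Measure 3: Measure 1 11–6.
Measure 1 vs Option II: Measure 1 wins 13–4.
Measure 1 vs Plan B: Plan B wins 9–8.
Measure 3–Option II: Option II 11–6.
Measure 3 vs Plan B: Plan B wins 11–6.
Option II vs Plan B: Option II wins 12–5.
Every option loses at least once (Measure 1 loses to Plan B; Measure 3 loses to Measure 1; Option II loses to Measure 1; Plan B loses to Option II). The majority relation contains the cycle Measure 1 beats Option II beats Plan B beats Measure 1, so there is no Condorcet winner.

none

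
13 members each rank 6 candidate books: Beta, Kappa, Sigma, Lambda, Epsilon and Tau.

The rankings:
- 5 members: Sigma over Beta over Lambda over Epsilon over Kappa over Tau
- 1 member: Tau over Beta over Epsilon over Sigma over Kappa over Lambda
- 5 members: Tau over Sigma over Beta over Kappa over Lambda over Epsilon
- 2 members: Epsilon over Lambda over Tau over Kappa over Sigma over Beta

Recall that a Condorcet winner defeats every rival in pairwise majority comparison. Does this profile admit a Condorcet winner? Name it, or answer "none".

Pairwise majorities:
Beta–Kappa: Beta 11–2.
Beta–Sigma: Sigma 12–1.
Beta vs Lambda: Beta wins 11–2.
Beta–Epsilon: Beta 11–2.
Beta vs Tau: Tau, 8–5.
Kappa vs Sigma: Sigma wins 11–2.
Kappa vs Lambda: Lambda, 7–6.
Kappa–Epsilon: Epsilon 8–5.
Kappa vs Tau: Tau wins 8–5.
Sigma vs Lambda: Sigma, 11–2.
Sigma vs Epsilon: Sigma, 10–3.
Sigma vs Tau: Tau, 8–5.
Lambda–Epsilon: Lambda 10–3.
Lambda vs Tau: Lambda wins 7–6.
Epsilon vs Tau: Epsilon wins 7–6.
Each book drops at least one matchup (Beta loses to Sigma; Kappa loses to Beta; Sigma loses to Tau; Lambda loses to Beta; Epsilon loses to Beta; Tau loses to Lambda); the cycle Beta → Lambda → Tau → Beta rules out a Condorcet winner.

none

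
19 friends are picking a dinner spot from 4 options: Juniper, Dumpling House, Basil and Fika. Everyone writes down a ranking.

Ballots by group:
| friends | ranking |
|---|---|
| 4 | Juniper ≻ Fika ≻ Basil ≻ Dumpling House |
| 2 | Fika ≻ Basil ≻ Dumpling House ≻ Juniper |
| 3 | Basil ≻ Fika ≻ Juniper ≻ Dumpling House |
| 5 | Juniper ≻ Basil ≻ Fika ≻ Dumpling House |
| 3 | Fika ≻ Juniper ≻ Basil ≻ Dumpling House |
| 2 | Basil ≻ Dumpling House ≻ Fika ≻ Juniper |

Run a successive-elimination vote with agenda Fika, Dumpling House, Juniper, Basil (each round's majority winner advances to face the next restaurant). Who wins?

Round 1: Fika vs Dumpling House — 17–2, Fika advances.
Round 2: Fika vs Juniper — 10–9, Fika advances.
Round 3: Fika vs Basil — 9–10, Basil advances.
The agenda winner is Basil.

Basil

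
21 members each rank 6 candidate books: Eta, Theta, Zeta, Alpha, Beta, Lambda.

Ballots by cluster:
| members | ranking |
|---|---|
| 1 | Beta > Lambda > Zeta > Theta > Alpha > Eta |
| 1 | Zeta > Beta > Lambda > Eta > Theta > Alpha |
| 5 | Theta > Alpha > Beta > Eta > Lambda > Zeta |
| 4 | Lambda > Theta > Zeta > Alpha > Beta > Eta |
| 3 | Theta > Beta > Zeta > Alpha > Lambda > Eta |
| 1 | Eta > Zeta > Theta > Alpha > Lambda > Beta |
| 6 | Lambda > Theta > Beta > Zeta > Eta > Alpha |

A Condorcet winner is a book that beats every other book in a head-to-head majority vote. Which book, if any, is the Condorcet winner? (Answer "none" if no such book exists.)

Lambda

Head-to-head results (21 members):
Eta vs Theta: Theta wins 19–2.
Eta vs Zeta: Zeta, 15–6.
Eta vs Alpha: Eta is ranked higher on 1+1+6 = 8 ballots, Alpha on 13. Alpha wins 13–8.
Eta–Beta: Beta 20–1.
Eta vs Lambda: Lambda, 15–6.
Theta vs Zeta: Theta wins 18–3.
Theta vs Alpha: Theta, 21–0.
Theta vs Beta: Theta, 19–2.
Theta–Lambda: Lambda 12–9.
Zeta vs Alpha: 1+1+4+3+1+6 = 16 for Zeta, 5 for Alpha — Zeta by 16–5.
Zeta vs Beta: Beta, 15–6.
Zeta vs Lambda: Lambda, 16–5.
Alpha–Beta: Beta 11–10.
Alpha vs Lambda: Lambda wins 12–9.
Beta vs Lambda: Lambda wins 11–10.
Only Lambda has no losses; Lambda is the Condorcet winner.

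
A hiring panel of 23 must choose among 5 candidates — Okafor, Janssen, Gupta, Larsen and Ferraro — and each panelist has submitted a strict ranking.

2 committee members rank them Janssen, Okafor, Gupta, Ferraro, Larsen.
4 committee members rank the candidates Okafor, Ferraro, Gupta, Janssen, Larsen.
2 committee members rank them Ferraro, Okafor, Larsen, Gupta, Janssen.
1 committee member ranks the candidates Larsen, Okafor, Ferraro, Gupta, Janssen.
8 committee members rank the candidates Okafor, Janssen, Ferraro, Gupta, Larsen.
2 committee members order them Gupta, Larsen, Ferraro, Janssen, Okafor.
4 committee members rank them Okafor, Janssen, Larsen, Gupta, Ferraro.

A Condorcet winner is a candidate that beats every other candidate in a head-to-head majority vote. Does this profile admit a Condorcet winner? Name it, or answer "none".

Head-to-head results (23 committee members):
Okafor vs Janssen: Okafor is ranked higher on 4+2+1+8+4 = 19 ballots, Janssen on 4. Okafor wins 19–4.
Okafor vs Gupta: 2+4+2+1+8+4 = 21 for Okafor, 2 for Gupta — Okafor by 21–2.
Okafor vs Larsen: 20 to 3, Okafor.
Okafor vs Ferraro: Okafor preferred on 2+4+1+8+4 = 19 ballots; Okafor wins 19–4.
Janssen vs Gupta: 14 to 9, Janssen.
Janssen vs Larsen: 2+4+8+4 = 18 for Janssen, 5 for Larsen — Janssen by 18–5.
Janssen vs Ferraro: 14 to 9, Janssen.
Gupta vs Larsen: Gupta is ranked higher on 2+4+8+2 = 16 ballots, Larsen on 7. Gupta wins 16–7.
Gupta vs Ferraro: Gupta preferred on 2+2+4 = 8 ballots; Ferraro wins 15–8.
Larsen vs Ferraro: Larsen preferred on 1+2+4 = 7 ballots; Ferraro wins 16–7.
Okafor defeats every rival head-to-head and is the Condorcet winner.

Okafor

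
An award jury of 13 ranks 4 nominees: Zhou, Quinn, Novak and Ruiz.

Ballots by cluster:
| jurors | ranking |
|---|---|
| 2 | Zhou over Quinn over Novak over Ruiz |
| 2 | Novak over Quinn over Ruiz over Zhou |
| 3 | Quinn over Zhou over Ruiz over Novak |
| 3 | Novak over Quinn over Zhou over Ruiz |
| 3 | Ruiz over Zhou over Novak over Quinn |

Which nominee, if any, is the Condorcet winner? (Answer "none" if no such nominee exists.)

none

Head-to-head results (13 jurors):
Zhou vs Quinn: Zhou is ranked higher on 2+3 = 5 ballots, Quinn on 8. Quinn wins 8–5.
Zhou vs Novak: Zhou is ranked higher on 2+3+3 = 8 ballots, Novak on 5. Zhou wins 8–5.
Zhou vs Ruiz: Zhou preferred on 2+3+3 = 8 ballots; Zhou wins 8–5.
Quinn vs Novak: 5 to 8, Novak.
Quinn vs Ruiz: Quinn preferred on 2+2+3+3 = 10 ballots; Quinn wins 10–3.
Novak vs Ruiz: Novak preferred on 2+2+3 = 7 ballots; Novak wins 7–6.
Every nominee loses at least once (Zhou loses to Quinn; Quinn loses to Novak; Novak loses to Zhou; Ruiz loses to Zhou). The majority relation contains the cycle Zhou beats Novak beats Quinn beats Zhou, so there is no Condorcet winner.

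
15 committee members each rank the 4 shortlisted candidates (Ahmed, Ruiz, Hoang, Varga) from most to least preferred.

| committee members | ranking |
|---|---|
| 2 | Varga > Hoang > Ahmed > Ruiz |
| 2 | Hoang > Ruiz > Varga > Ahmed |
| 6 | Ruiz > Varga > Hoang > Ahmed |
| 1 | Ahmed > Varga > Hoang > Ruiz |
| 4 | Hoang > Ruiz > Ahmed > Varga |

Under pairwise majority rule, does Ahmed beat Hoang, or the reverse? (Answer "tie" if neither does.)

Hoang

Ballots ranking Ahmed above Hoang: 1.
Ballots ranking Hoang above Ahmed: 15 − 1 = 14.
Hoang wins the head-to-head 14–1.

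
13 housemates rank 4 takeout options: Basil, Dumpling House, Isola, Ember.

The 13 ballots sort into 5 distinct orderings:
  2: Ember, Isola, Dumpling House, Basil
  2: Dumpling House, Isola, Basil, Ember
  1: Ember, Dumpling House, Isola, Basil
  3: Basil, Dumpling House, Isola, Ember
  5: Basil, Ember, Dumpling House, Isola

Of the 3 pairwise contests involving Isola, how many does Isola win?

0

Isola against each rival (13 friends):
Isola vs Basil: 5 to 8, Basil.
Isola vs Dumpling House: 2 for Isola, 11 for Dumpling House — Dumpling House by 11–2.
Isola vs Ember: 5 to 8, Ember.
Isola beats no one; loses to Basil, Dumpling House, Ember — 0 pairwise wins.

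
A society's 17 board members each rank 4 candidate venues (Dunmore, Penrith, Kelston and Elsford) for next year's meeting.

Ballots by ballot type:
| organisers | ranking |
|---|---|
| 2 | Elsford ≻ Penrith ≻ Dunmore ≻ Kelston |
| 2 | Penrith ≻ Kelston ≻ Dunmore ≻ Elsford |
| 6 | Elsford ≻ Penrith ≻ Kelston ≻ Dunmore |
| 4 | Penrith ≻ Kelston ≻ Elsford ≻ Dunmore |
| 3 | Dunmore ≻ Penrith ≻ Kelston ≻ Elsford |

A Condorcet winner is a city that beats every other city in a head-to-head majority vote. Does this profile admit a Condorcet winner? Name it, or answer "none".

Pairwise majorities:
Dunmore vs Penrith: Penrith wins 14–3.
Dunmore vs Kelston: Kelston, 12–5.
Dunmore vs Elsford: Elsford wins 12–5.
Penrith–Kelston: Penrith 17–0.
Penrith vs Elsford: Penrith, 9–8.
Kelston vs Elsford: Kelston wins 9–8.
Penrith beats each of Dunmore, Kelston, Elsford — Penrith is the Condorcet winner.

Penrith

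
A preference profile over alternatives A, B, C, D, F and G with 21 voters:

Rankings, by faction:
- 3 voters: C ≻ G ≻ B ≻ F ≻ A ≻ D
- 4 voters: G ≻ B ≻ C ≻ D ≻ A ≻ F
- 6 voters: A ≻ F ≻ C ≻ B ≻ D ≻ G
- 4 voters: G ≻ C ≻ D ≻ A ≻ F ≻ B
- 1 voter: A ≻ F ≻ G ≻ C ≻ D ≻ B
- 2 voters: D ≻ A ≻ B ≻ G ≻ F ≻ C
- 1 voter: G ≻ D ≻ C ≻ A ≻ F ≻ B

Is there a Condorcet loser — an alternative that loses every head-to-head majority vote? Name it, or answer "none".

Head-to-head results (21 voters):
A vs B: A, 14–7.
A vs C: 6+1+2 = 9 for A, 12 for C — C by 12–9.
A–D: D 11–10.
A vs F: 18 to 3, A.
A–G: G 12–9.
B vs C: B preferred on 4+2 = 6 ballots; C wins 15–6.
B vs D: B, 13–8.
B vs F: B preferred on 3+4+2 = 9 ballots; F wins 12–9.
B vs G: B preferred on 6+2 = 8 ballots; G wins 13–8.
C vs D: C preferred on 3+4+6+4+1 = 18 ballots; C wins 18–3.
C vs F: C is ranked higher on 3+4+4+1 = 12 ballots, F on 9. C wins 12–9.
C vs G: 3+6 = 9 for C, 12 for G — G by 12–9.
D vs F: 4+4+2+1 = 11 for D, 10 for F — D by 11–10.
D–G: G 13–8.
F vs G: G wins 14–7.
Every alternative wins at least one matchup (A beats B; B beats D; C beats A; D beats A; F beats B; G beats A), so there is no Condorcet loser.

none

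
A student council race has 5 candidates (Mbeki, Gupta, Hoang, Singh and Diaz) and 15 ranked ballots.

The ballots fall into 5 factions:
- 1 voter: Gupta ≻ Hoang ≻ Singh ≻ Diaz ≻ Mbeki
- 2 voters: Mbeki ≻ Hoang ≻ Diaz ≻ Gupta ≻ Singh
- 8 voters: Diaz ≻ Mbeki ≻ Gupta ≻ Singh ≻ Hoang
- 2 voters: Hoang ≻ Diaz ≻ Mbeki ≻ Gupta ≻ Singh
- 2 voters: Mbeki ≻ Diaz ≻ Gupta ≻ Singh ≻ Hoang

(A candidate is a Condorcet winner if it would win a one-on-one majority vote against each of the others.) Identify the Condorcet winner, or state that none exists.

Head-to-head results (15 voters):
Mbeki vs Gupta: Mbeki is ranked higher on 2+8+2+2 = 14 ballots, Gupta on 1. Mbeki wins 14–1.
Mbeki vs Hoang: Mbeki preferred on 2+8+2 = 12 ballots; Mbeki wins 12–3.
Mbeki vs Singh: Mbeki is ranked higher on 2+8+2+2 = 14 ballots, Singh on 1. Mbeki wins 14–1.
Mbeki vs Diaz: Mbeki preferred on 2+2 = 4 ballots; Diaz wins 11–4.
Gupta–Hoang: Gupta 11–4.
Gupta vs Singh: Gupta wins 15–0.
Gupta–Diaz: Diaz 14–1.
Hoang vs Singh: Singh, 10–5.
Hoang vs Diaz: Diaz, 10–5.
Singh vs Diaz: Diaz, 14–1.
Only Diaz has no losses; Diaz is the Condorcet winner.

Diaz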